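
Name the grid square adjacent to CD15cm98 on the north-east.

Longitude extended square 9; +1 → 10, wraps to 0, carry into subsquare.
Longitude subsquare c = 2; +1 → 3 = d.
Latitude extended square 8; +1 → 9.

CD15dm09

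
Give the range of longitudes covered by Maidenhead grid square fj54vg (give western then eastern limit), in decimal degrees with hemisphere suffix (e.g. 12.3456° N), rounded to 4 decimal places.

Field F=5, J=9: +5·20° lon, +9·10° lat → SW at lon -80°, lat 0°.
Square 5, 4: +5·2° lon, +4·1° lat → SW at lon -70°, lat 4°.
Subsquare v=21, g=6: +21·0.0833333° lon, +6·0.0416667° lat → SW at lon -68.25°, lat 4.25°.
Cell spans 0.0833333° lon × 0.0416667° lat.
west 68.2500° W, east 68.1667° W.

68.2500° W, 68.1667° W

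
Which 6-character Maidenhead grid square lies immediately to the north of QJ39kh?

Latitude subsquare h = 7; +1 → 8 = i.
The longitude characters are unchanged.

QJ39ki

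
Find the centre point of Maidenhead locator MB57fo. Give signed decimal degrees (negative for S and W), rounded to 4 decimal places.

-72.3958, 70.4583

Field M=12, B=1: +12·20° lon, +1·10° lat → SW at lon 60°, lat -80°.
Square 5, 7: +5·2° lon, +7·1° lat → SW at lon 70°, lat -73°.
Subsquare f=5, o=14: +5·0.0833333° lon, +14·0.0416667° lat → SW at lon 70.4167°, lat -72.4167°.
Cell spans 0.0833333° lon × 0.0416667° lat. Centre is SW corner plus half of each.
latitude -72.3958, longitude 70.4583.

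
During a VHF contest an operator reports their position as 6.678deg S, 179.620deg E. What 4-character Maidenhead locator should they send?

RI93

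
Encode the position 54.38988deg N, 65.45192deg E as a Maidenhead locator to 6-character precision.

MO24rj

Offset from 180°W / 90°S: lon 245.4519°, lat 144.3899°.
Field: 245.4519/20 → 12 → M, 144.3899/10 → 14 → O; chars MO.
Square: 5.4519/2 → 2, 4.3899/1 → 4; chars 24.
Subsquare: 1.4519/0.0833333 → 17 → r, 0.3899/0.0416667 → 9 → j; chars rj.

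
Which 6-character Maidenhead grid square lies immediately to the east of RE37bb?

Longitude subsquare b = 1; +1 → 2 = c.
The latitude characters are unchanged.

RE37cb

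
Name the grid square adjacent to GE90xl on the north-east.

HE00am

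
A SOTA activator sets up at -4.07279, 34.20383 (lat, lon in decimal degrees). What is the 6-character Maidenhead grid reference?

Offset from 180°W / 90°S: lon 214.2038°, lat 85.9272°.
Field: lon ⌊214.2038/20⌋ = 10 → K; lat ⌊85.9272/10⌋ = 8 → I.
Square: lon ⌊14.2038/2⌋ = 7; lat ⌊5.9272/1⌋ = 5.
Subsquare: lon ⌊0.2038/0.0833333⌋ = 2 → c; lat ⌊0.9272/0.0416667⌋ = 22 → w.

KI75cw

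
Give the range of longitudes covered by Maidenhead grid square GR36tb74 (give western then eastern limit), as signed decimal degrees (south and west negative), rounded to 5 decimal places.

-52.35833, -52.35000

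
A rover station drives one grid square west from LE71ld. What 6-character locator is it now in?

Longitude subsquare l = 11; −1 → 10 = k.
The latitude characters are unchanged.

LE71kd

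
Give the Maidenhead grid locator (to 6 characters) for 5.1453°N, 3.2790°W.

IJ85id

Offset from 180°W / 90°S: lon 176.7210°, lat 95.1453°.
Field: 176.7210/20 → 8 → I, 95.1453/10 → 9 → J; chars IJ.
Square: 16.7210/2 → 8, 5.1453/1 → 5; chars 85.
Subsquare: 0.7210/0.0833333 → 8 → i, 0.1453/0.0416667 → 3 → d; chars id.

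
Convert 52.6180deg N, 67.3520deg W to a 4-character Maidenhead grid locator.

FO62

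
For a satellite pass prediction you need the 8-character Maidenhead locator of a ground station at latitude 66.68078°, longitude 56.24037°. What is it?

LP86cq83

Add 180° to longitude and 90° to latitude: 236.24037, 156.68078.
Field: 236.24037/20 → 11 → L, 156.68078/10 → 15 → P; chars LP.
Square: 16.24037/2 → 8, 6.68078/1 → 6; chars 86.
Subsquare: 0.24037/0.0833333 → 2 → c, 0.68078/0.0416667 → 16 → q; chars cq.
Extended square: 0.07370/0.00833333 → 8, 0.01411/0.00416667 → 3; chars 83.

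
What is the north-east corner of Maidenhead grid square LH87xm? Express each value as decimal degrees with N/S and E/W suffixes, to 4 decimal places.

Field L=11, H=7: +11·20° lon, +7·10° lat → SW at lon 40°, lat -20°.
Square 8, 7: +8·2° lon, +7·1° lat → SW at lon 56°, lat -13°.
Subsquare x=23, m=12: +23·0.0833333° lon, +12·0.0416667° lat → SW at lon 57.9167°, lat -12.5°.
Cell spans 0.0833333° lon × 0.0416667° lat. NE corner is SW corner plus one full cell.
latitude 12.4583° S, longitude 58.0000° E.

12.4583° S, 58.0000° E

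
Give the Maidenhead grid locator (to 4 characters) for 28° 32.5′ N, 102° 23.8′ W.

DL88

Add 180° to longitude and 90° to latitude: 77.60, 118.54.
Field: lon ⌊77.60/20⌋ = 3 → D; lat ⌊118.54/10⌋ = 11 → L.
Square: lon ⌊17.60/2⌋ = 8; lat ⌊8.54/1⌋ = 8.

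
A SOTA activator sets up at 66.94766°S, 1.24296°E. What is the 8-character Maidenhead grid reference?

JC03ob92

Add 180° to longitude and 90° to latitude: 181.24296, 23.05234.
Field: lon ⌊181.24296/20⌋ = 9 → J; lat ⌊23.05234/10⌋ = 2 → C.
Square: lon ⌊1.24296/2⌋ = 0; lat ⌊3.05234/1⌋ = 3.
Subsquare: lon ⌊1.24296/0.0833333⌋ = 14 → o; lat ⌊0.05234/0.0416667⌋ = 1 → b.
Extended square: lon ⌊0.07629/0.00833333⌋ = 9; lat ⌊0.01067/0.00416667⌋ = 2.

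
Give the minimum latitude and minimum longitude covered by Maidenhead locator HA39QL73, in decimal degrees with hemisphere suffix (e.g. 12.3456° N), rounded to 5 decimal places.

80.52917° S, 32.60833° W

Field H=7, A=0: +7·20° lon, +0·10° lat → SW at lon -40°, lat -90°.
Square 3, 9: +3·2° lon, +9·1° lat → SW at lon -34°, lat -81°.
Subsquare q=16, l=11: +16·0.0833333° lon, +11·0.0416667° lat → SW at lon -32.6667°, lat -80.5417°.
Extended square 7, 3: +7·0.00833333° lon, +3·0.00416667° lat → SW at lon -32.6083°, lat -80.5292°.
latitude 80.52917° S, longitude 32.60833° W.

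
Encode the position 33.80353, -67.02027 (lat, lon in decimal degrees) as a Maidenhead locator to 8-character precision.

Offset from 180°W / 90°S: lon 112.97973°, lat 123.80353°.
Field: 112.97973/20 → 5 → F, 123.80353/10 → 12 → M; chars FM.
Square: 12.97973/2 → 6, 3.80353/1 → 3; chars 63.
Subsquare: 0.97973/0.0833333 → 11 → l, 0.80353/0.0416667 → 19 → t; chars lt.
Extended square: 0.06306/0.00833333 → 7, 0.01186/0.00416667 → 2; chars 72.

FM63lt72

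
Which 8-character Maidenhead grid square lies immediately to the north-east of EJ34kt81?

Longitude extended square 8; +1 → 9.
Latitude extended square 1; +1 → 2.

EJ34kt92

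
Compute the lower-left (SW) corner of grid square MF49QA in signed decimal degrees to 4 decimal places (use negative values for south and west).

-31.0000, 69.3333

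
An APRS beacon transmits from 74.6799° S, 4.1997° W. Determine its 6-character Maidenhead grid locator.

IB75vh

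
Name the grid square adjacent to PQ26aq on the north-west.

PQ16xr

Longitude subsquare a = 0; −1 → -1, wraps to 23 = x, carry into square.
Longitude square 2; −1 → 1.
Latitude subsquare q = 16; +1 → 17 = r.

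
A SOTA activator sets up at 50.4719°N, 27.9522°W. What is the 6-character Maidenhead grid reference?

HO60al

Add 180° to longitude and 90° to latitude: 152.0478, 140.4719.
Field: lon ⌊152.0478/20⌋ = 7 → H; lat ⌊140.4719/10⌋ = 14 → O.
Square: lon ⌊12.0478/2⌋ = 6; lat ⌊0.4719/1⌋ = 0.
Subsquare: lon ⌊0.0478/0.0833333⌋ = 0 → a; lat ⌊0.4719/0.0416667⌋ = 11 → l.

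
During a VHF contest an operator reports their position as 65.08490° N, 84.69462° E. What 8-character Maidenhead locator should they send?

NP25ic30

Shift to the Maidenhead origin (180°W, 90°S): lon 264.69462, lat 155.08490.
Field: 264.69462/20 → 13 → N, 155.08490/10 → 15 → P; chars NP.
Square: 4.69462/2 → 2, 5.08490/1 → 5; chars 25.
Subsquare: 0.69462/0.0833333 → 8 → i, 0.08490/0.0416667 → 2 → c; chars ic.
Extended square: 0.02795/0.00833333 → 3, 0.00157/0.00416667 → 0; chars 30.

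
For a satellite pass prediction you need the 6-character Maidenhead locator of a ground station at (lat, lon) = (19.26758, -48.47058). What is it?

GK59sg

Add 180° to longitude and 90° to latitude: 131.5294, 109.2676.
Field: lon ⌊131.5294/20⌋ = 6 → G; lat ⌊109.2676/10⌋ = 10 → K.
Square: lon ⌊11.5294/2⌋ = 5; lat ⌊9.2676/1⌋ = 9.
Subsquare: lon ⌊1.5294/0.0833333⌋ = 18 → s; lat ⌊0.2676/0.0416667⌋ = 6 → g.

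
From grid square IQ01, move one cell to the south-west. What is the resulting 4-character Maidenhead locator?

Longitude square 0; −1 → -1, wraps to 9, carry into field.
Longitude field I = 8; −1 → 7 = H.
Latitude square 1; −1 → 0.

HQ90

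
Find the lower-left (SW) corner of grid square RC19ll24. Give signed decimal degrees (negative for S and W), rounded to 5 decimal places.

-60.52500, 162.93333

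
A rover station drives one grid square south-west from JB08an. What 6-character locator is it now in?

IB98xm

Longitude subsquare a = 0; −1 → -1, wraps to 23 = x, carry into square.
Longitude square 0; −1 → -1, wraps to 9, carry into field.
Longitude field J = 9; −1 → 8 = I.
Latitude subsquare n = 13; −1 → 12 = m.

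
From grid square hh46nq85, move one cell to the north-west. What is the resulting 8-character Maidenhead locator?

HH46nq76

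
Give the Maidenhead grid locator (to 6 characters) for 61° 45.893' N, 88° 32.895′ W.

EP51rs

Shift to the Maidenhead origin (180°W, 90°S): lon 91.4518, lat 151.7649.
Field: 91.4518/20 → 4 → E, 151.7649/10 → 15 → P; chars EP.
Square: 11.4518/2 → 5, 1.7649/1 → 1; chars 51.
Subsquare: 1.4518/0.0833333 → 17 → r, 0.7649/0.0416667 → 18 → s; chars rs.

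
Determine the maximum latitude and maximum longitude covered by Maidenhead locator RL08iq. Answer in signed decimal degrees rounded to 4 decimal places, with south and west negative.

28.7083, 160.7500

Field R=17, L=11: +17·20° lon, +11·10° lat → SW at lon 160°, lat 20°.
Square 0, 8: +0·2° lon, +8·1° lat → SW at lon 160°, lat 28°.
Subsquare i=8, q=16: +8·0.0833333° lon, +16·0.0416667° lat → SW at lon 160.667°, lat 28.6667°.
Cell spans 0.0833333° lon × 0.0416667° lat. NE corner is SW corner plus one full cell.
latitude 28.7083, longitude 160.7500.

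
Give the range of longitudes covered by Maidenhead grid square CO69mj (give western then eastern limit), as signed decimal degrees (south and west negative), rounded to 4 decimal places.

-127.0000, -126.9167

Field C=2, O=14: +2·20° lon, +14·10° lat → SW at lon -140°, lat 50°.
Square 6, 9: +6·2° lon, +9·1° lat → SW at lon -128°, lat 59°.
Subsquare m=12, j=9: +12·0.0833333° lon, +9·0.0416667° lat → SW at lon -127°, lat 59.375°.
Cell spans 0.0833333° lon × 0.0416667° lat.
west -127.0000, east -126.9167.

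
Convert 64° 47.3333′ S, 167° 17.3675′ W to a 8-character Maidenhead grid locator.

AC65if50

Add 180° to longitude and 90° to latitude: 12.71054, 25.21111.
Field (20°×10°, letters A–R): lon ⌊12.71054/20⌋ = 0 → A; lat ⌊25.21111/10⌋ = 2 → C.
Square (2°×1°, digits 0–9): lon ⌊12.71054/2⌋ = 6; lat ⌊5.21111/1⌋ = 5.
Subsquare (5′×2.5′, letters a–x): lon ⌊0.71054/0.0833333⌋ = 8 → i; lat ⌊0.21111/0.0416667⌋ = 5 → f.
Extended square (30″×15″, digits 0–9): lon ⌊0.04388/0.00833333⌋ = 5; lat ⌊0.00278/0.00416667⌋ = 0.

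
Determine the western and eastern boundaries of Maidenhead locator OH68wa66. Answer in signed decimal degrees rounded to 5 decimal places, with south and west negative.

Field O=14, H=7: +14·20° lon, +7·10° lat → SW at lon 100°, lat -20°.
Square 6, 8: +6·2° lon, +8·1° lat → SW at lon 112°, lat -12°.
Subsquare w=22, a=0: +22·0.0833333° lon, +0·0.0416667° lat → SW at lon 113.833°, lat -12°.
Extended square 6, 6: +6·0.00833333° lon, +6·0.00416667° lat → SW at lon 113.883°, lat -11.975°.
Cell spans 0.00833333° lon × 0.00416667° lat.
west 113.88333, east 113.89167.

113.88333, 113.89167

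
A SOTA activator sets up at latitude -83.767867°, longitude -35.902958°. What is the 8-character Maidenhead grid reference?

HA26bf15

Shift to the Maidenhead origin (180°W, 90°S): lon 144.09704, lat 6.23213.
Field: 144.09704/20 → 7 → H, 6.23213/10 → 0 → A; chars HA.
Square: 4.09704/2 → 2, 6.23213/1 → 6; chars 26.
Subsquare: 0.09704/0.0833333 → 1 → b, 0.23213/0.0416667 → 5 → f; chars bf.
Extended square: 0.01371/0.00833333 → 1, 0.02380/0.00416667 → 5; chars 15.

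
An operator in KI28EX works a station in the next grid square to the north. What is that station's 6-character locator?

KI29ea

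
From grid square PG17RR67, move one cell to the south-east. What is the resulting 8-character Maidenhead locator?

Longitude extended square 6; +1 → 7.
Latitude extended square 7; −1 → 6.

PG17rr76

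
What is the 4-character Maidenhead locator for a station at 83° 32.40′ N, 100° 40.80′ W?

DR93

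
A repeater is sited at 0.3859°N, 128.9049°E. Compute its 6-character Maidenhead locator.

Offset from 180°W / 90°S: lon 308.9049°, lat 90.3859°.
Field: lon ⌊308.9049/20⌋ = 15 → P; lat ⌊90.3859/10⌋ = 9 → J.
Square: lon ⌊8.9049/2⌋ = 4; lat ⌊0.3859/1⌋ = 0.
Subsquare: lon ⌊0.9049/0.0833333⌋ = 10 → k; lat ⌊0.3859/0.0416667⌋ = 9 → j.

PJ40kj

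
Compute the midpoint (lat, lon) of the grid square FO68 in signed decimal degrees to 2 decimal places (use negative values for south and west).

58.50, -67.00

Field F=5, O=14: +5·20° lon, +14·10° lat → SW at lon -80°, lat 50°.
Square 6, 8: +6·2° lon, +8·1° lat → SW at lon -68°, lat 58°.
Cell spans 2° lon × 1° lat. Centre is SW corner plus half of each.
latitude 58.50, longitude -67.00.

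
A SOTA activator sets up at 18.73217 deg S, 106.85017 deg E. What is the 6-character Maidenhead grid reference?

OH31kg

Shift to the Maidenhead origin (180°W, 90°S): lon 286.8502, lat 71.2678.
Field: lon ⌊286.8502/20⌋ = 14 → O; lat ⌊71.2678/10⌋ = 7 → H.
Square: lon ⌊6.8502/2⌋ = 3; lat ⌊1.2678/1⌋ = 1.
Subsquare: lon ⌊0.8502/0.0833333⌋ = 10 → k; lat ⌊0.2678/0.0416667⌋ = 6 → g.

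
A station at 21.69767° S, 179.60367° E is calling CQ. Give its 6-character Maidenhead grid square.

RG98th

Offset from 180°W / 90°S: lon 359.6037°, lat 68.3023°.
Field: lon ⌊359.6037/20⌋ = 17 → R; lat ⌊68.3023/10⌋ = 6 → G.
Square: lon ⌊19.6037/2⌋ = 9; lat ⌊8.3023/1⌋ = 8.
Subsquare: lon ⌊1.6037/0.0833333⌋ = 19 → t; lat ⌊0.3023/0.0416667⌋ = 7 → h.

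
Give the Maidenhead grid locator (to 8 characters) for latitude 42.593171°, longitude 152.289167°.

QN62do42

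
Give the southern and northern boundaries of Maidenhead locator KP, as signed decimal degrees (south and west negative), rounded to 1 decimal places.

60.0, 70.0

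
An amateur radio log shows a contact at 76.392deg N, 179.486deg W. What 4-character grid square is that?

Offset from 180°W / 90°S: lon 0.51°, lat 166.39°.
Field: lon ⌊0.51/20⌋ = 0 → A; lat ⌊166.39/10⌋ = 16 → Q.
Square: lon ⌊0.51/2⌋ = 0; lat ⌊6.39/1⌋ = 6.

AQ06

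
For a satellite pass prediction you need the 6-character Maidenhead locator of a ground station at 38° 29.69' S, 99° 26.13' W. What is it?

Offset from 180°W / 90°S: lon 80.5645°, lat 51.5052°.
Field: lon ⌊80.5645/20⌋ = 4 → E; lat ⌊51.5052/10⌋ = 5 → F.
Square: lon ⌊0.5645/2⌋ = 0; lat ⌊1.5052/1⌋ = 1.
Subsquare: lon ⌊0.5645/0.0833333⌋ = 6 → g; lat ⌊0.5052/0.0416667⌋ = 12 → m.

EF01gm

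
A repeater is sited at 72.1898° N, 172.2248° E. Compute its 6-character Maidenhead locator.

Shift to the Maidenhead origin (180°W, 90°S): lon 352.2248, lat 162.1898.
Field: lon ⌊352.2248/20⌋ = 17 → R; lat ⌊162.1898/10⌋ = 16 → Q.
Square: lon ⌊12.2248/2⌋ = 6; lat ⌊2.1898/1⌋ = 2.
Subsquare: lon ⌊0.2248/0.0833333⌋ = 2 → c; lat ⌊0.1898/0.0416667⌋ = 4 → e.

RQ62ce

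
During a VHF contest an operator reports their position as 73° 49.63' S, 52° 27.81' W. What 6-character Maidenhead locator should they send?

GB36se

Shift to the Maidenhead origin (180°W, 90°S): lon 127.5365, lat 16.1728.
Field (20°×10°, letters A–R): 127.5365/20 → 6 → G, 16.1728/10 → 1 → B; chars GB.
Square (2°×1°, digits 0–9): 7.5365/2 → 3, 6.1728/1 → 6; chars 36.
Subsquare (5′×2.5′, letters a–x): 1.5365/0.0833333 → 18 → s, 0.1728/0.0416667 → 4 → e; chars se.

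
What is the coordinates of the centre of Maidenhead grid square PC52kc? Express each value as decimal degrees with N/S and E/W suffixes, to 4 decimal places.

67.8958° S, 130.8750° E

Field P=15, C=2: +15·20° lon, +2·10° lat → SW at lon 120°, lat -70°.
Square 5, 2: +5·2° lon, +2·1° lat → SW at lon 130°, lat -68°.
Subsquare k=10, c=2: +10·0.0833333° lon, +2·0.0416667° lat → SW at lon 130.833°, lat -67.9167°.
Cell spans 0.0833333° lon × 0.0416667° lat. Centre is SW corner plus half of each.
latitude 67.8958° S, longitude 130.8750° E.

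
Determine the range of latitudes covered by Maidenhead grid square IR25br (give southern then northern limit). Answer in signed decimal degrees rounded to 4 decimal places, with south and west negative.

85.7083, 85.7500

Field I=8, R=17: +8·20° lon, +17·10° lat → SW at lon -20°, lat 80°.
Square 2, 5: +2·2° lon, +5·1° lat → SW at lon -16°, lat 85°.
Subsquare b=1, r=17: +1·0.0833333° lon, +17·0.0416667° lat → SW at lon -15.9167°, lat 85.7083°.
Cell spans 0.0833333° lon × 0.0416667° lat.
south 85.7083, north 85.7500.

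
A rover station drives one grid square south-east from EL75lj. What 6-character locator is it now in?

EL75mi

Longitude subsquare l = 11; +1 → 12 = m.
Latitude subsquare j = 9; −1 → 8 = i.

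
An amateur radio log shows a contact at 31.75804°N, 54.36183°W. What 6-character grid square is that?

GM21ts

Add 180° to longitude and 90° to latitude: 125.6382, 121.7580.
Field: lon ⌊125.6382/20⌋ = 6 → G; lat ⌊121.7580/10⌋ = 12 → M.
Square: lon ⌊5.6382/2⌋ = 2; lat ⌊1.7580/1⌋ = 1.
Subsquare: lon ⌊1.6382/0.0833333⌋ = 19 → t; lat ⌊0.7580/0.0416667⌋ = 18 → s.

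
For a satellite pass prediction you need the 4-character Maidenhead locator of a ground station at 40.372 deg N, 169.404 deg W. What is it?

AN50

Shift to the Maidenhead origin (180°W, 90°S): lon 10.60, lat 130.37.
Field (20°×10°, letters A–R): 10.60/20 → 0 → A, 130.37/10 → 13 → N; chars AN.
Square (2°×1°, digits 0–9): 10.60/2 → 5, 0.37/1 → 0; chars 50.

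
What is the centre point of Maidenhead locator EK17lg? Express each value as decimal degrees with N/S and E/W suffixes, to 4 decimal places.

17.2708° N, 97.0417° W

Field E=4, K=10: +4·20° lon, +10·10° lat → SW at lon -100°, lat 10°.
Square 1, 7: +1·2° lon, +7·1° lat → SW at lon -98°, lat 17°.
Subsquare l=11, g=6: +11·0.0833333° lon, +6·0.0416667° lat → SW at lon -97.0833°, lat 17.25°.
Cell spans 0.0833333° lon × 0.0416667° lat. Centre is SW corner plus half of each.
latitude 17.2708° N, longitude 97.0417° W.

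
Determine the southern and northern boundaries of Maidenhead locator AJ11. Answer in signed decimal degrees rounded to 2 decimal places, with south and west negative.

1.00, 2.00

Field A=0, J=9: +0·20° lon, +9·10° lat → SW at lon -180°, lat 0°.
Square 1, 1: +1·2° lon, +1·1° lat → SW at lon -178°, lat 1°.
Cell spans 2° lon × 1° lat.
south 1.00, north 2.00.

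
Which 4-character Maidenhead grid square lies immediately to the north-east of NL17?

Longitude square 1; +1 → 2.
Latitude square 7; +1 → 8.

NL28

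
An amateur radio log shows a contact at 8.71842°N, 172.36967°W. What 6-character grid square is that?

AJ38tr

Shift to the Maidenhead origin (180°W, 90°S): lon 7.6303, lat 98.7184.
Field: lon ⌊7.6303/20⌋ = 0 → A; lat ⌊98.7184/10⌋ = 9 → J.
Square: lon ⌊7.6303/2⌋ = 3; lat ⌊8.7184/1⌋ = 8.
Subsquare: lon ⌊1.6303/0.0833333⌋ = 19 → t; lat ⌊0.7184/0.0416667⌋ = 17 → r.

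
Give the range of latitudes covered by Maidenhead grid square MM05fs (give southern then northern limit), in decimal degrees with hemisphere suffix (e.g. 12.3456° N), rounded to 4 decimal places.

35.7500° N, 35.7917° N

Field M=12, M=12: +12·20° lon, +12·10° lat → SW at lon 60°, lat 30°.
Square 0, 5: +0·2° lon, +5·1° lat → SW at lon 60°, lat 35°.
Subsquare f=5, s=18: +5·0.0833333° lon, +18·0.0416667° lat → SW at lon 60.4167°, lat 35.75°.
Cell spans 0.0833333° lon × 0.0416667° lat.
south 35.7500° N, north 35.7917° N.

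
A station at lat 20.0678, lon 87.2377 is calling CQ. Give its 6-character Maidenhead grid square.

NL30ob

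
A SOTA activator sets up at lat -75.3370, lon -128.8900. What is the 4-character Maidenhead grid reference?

CB54

Shift to the Maidenhead origin (180°W, 90°S): lon 51.11, lat 14.66.
Field: 51.11/20 → 2 → C, 14.66/10 → 1 → B; chars CB.
Square: 11.11/2 → 5, 4.66/1 → 4; chars 54.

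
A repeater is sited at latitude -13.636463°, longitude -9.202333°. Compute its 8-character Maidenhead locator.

IH56ji57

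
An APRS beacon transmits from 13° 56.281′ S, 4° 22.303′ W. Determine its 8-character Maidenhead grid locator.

IH76tb54

Add 180° to longitude and 90° to latitude: 175.62828, 76.06198.
Field (20°×10°, letters A–R): 175.62828/20 → 8 → I, 76.06198/10 → 7 → H; chars IH.
Square (2°×1°, digits 0–9): 15.62828/2 → 7, 6.06198/1 → 6; chars 76.
Subsquare (5′×2.5′, letters a–x): 1.62828/0.0833333 → 19 → t, 0.06198/0.0416667 → 1 → b; chars tb.
Extended square (30″×15″, digits 0–9): 0.04495/0.00833333 → 5, 0.02032/0.00416667 → 4; chars 54.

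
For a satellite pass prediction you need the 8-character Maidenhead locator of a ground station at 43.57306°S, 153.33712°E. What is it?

QE66qk02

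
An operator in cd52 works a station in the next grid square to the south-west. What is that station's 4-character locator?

Longitude square 5; −1 → 4.
Latitude square 2; −1 → 1.

CD41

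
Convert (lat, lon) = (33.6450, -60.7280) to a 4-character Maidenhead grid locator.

Offset from 180°W / 90°S: lon 119.27°, lat 123.65°.
Field: lon ⌊119.27/20⌋ = 5 → F; lat ⌊123.65/10⌋ = 12 → M.
Square: lon ⌊19.27/2⌋ = 9; lat ⌊3.65/1⌋ = 3.

FM93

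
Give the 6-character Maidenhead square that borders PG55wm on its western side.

PG55vm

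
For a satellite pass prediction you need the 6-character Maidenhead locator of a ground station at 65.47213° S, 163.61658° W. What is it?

Shift to the Maidenhead origin (180°W, 90°S): lon 16.3834, lat 24.5279.
Field (20°×10°, letters A–R): 16.3834/20 → 0 → A, 24.5279/10 → 2 → C; chars AC.
Square (2°×1°, digits 0–9): 16.3834/2 → 8, 4.5279/1 → 4; chars 84.
Subsquare (5′×2.5′, letters a–x): 0.3834/0.0833333 → 4 → e, 0.5279/0.0416667 → 12 → m; chars em.

AC84em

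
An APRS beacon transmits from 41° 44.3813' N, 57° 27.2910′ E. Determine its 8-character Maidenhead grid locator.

Offset from 180°W / 90°S: lon 237.45485°, lat 131.73969°.
Field: lon ⌊237.45485/20⌋ = 11 → L; lat ⌊131.73969/10⌋ = 13 → N.
Square: lon ⌊17.45485/2⌋ = 8; lat ⌊1.73969/1⌋ = 1.
Subsquare: lon ⌊1.45485/0.0833333⌋ = 17 → r; lat ⌊0.73969/0.0416667⌋ = 17 → r.
Extended square: lon ⌊0.03818/0.00833333⌋ = 4; lat ⌊0.03136/0.00416667⌋ = 7.

LN81rr47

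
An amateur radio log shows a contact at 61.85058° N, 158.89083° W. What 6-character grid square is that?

BP01nu

Offset from 180°W / 90°S: lon 21.1092°, lat 151.8506°.
Field (20°×10°, letters A–R): 21.1092/20 → 1 → B, 151.8506/10 → 15 → P; chars BP.
Square (2°×1°, digits 0–9): 1.1092/2 → 0, 1.8506/1 → 1; chars 01.
Subsquare (5′×2.5′, letters a–x): 1.1092/0.0833333 → 13 → n, 0.8506/0.0416667 → 20 → u; chars nu.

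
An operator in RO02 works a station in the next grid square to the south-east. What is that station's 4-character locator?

RO11

Longitude square 0; +1 → 1.
Latitude square 2; −1 → 1.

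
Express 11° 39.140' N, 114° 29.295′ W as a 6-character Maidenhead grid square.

Offset from 180°W / 90°S: lon 65.5118°, lat 101.6523°.
Field: 65.5118/20 → 3 → D, 101.6523/10 → 10 → K; chars DK.
Square: 5.5118/2 → 2, 1.6523/1 → 1; chars 21.
Subsquare: 1.5118/0.0833333 → 18 → s, 0.6523/0.0416667 → 15 → p; chars sp.

DK21sp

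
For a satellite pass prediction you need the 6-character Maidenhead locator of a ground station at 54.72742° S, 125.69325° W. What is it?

CD75dg

Add 180° to longitude and 90° to latitude: 54.3067, 35.2726.
Field: lon ⌊54.3067/20⌋ = 2 → C; lat ⌊35.2726/10⌋ = 3 → D.
Square: lon ⌊14.3067/2⌋ = 7; lat ⌊5.2726/1⌋ = 5.
Subsquare: lon ⌊0.3067/0.0833333⌋ = 3 → d; lat ⌊0.2726/0.0416667⌋ = 6 → g.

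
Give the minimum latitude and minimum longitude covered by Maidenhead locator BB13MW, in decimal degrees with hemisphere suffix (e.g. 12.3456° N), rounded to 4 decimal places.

76.0833° S, 157.0000° W

Field B=1, B=1: +1·20° lon, +1·10° lat → SW at lon -160°, lat -80°.
Square 1, 3: +1·2° lon, +3·1° lat → SW at lon -158°, lat -77°.
Subsquare m=12, w=22: +12·0.0833333° lon, +22·0.0416667° lat → SW at lon -157°, lat -76.0833°.
latitude 76.0833° S, longitude 157.0000° W.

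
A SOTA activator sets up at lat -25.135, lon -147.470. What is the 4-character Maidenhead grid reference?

BG64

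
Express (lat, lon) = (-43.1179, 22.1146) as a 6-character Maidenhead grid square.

KE16bv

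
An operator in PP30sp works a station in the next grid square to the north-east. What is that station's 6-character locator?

PP30tq

Longitude subsquare s = 18; +1 → 19 = t.
Latitude subsquare p = 15; +1 → 16 = q.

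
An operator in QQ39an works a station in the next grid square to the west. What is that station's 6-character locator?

QQ29xn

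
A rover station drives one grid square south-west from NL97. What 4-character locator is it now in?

Longitude square 9; −1 → 8.
Latitude square 7; −1 → 6.

NL86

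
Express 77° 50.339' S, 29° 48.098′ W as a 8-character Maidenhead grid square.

HB52cd38

Add 180° to longitude and 90° to latitude: 150.19837, 12.16102.
Field (20°×10°, letters A–R): lon ⌊150.19837/20⌋ = 7 → H; lat ⌊12.16102/10⌋ = 1 → B.
Square (2°×1°, digits 0–9): lon ⌊10.19837/2⌋ = 5; lat ⌊2.16102/1⌋ = 2.
Subsquare (5′×2.5′, letters a–x): lon ⌊0.19837/0.0833333⌋ = 2 → c; lat ⌊0.16102/0.0416667⌋ = 3 → d.
Extended square (30″×15″, digits 0–9): lon ⌊0.03170/0.00833333⌋ = 3; lat ⌊0.03602/0.00416667⌋ = 8.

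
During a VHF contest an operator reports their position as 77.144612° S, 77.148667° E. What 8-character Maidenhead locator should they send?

MB82nu75

Offset from 180°W / 90°S: lon 257.14867°, lat 12.85539°.
Field: 257.14867/20 → 12 → M, 12.85539/10 → 1 → B; chars MB.
Square: 17.14867/2 → 8, 2.85539/1 → 2; chars 82.
Subsquare: 1.14867/0.0833333 → 13 → n, 0.85539/0.0416667 → 20 → u; chars nu.
Extended square: 0.06533/0.00833333 → 7, 0.02205/0.00416667 → 5; chars 75.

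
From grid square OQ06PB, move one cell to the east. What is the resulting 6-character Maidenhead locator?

OQ06qb

Longitude subsquare p = 15; +1 → 16 = q.
The latitude characters are unchanged.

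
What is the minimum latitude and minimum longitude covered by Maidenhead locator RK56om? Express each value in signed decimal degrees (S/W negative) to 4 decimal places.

Field R=17, K=10: +17·20° lon, +10·10° lat → SW at lon 160°, lat 10°.
Square 5, 6: +5·2° lon, +6·1° lat → SW at lon 170°, lat 16°.
Subsquare o=14, m=12: +14·0.0833333° lon, +12·0.0416667° lat → SW at lon 171.167°, lat 16.5°.
latitude 16.5000, longitude 171.1667.

16.5000, 171.1667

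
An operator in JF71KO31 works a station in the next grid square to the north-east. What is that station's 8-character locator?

Longitude extended square 3; +1 → 4.
Latitude extended square 1; +1 → 2.

JF71ko42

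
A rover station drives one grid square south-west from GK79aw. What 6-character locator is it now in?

Longitude subsquare a = 0; −1 → -1, wraps to 23 = x, carry into square.
Longitude square 7; −1 → 6.
Latitude subsquare w = 22; −1 → 21 = v.

GK69xv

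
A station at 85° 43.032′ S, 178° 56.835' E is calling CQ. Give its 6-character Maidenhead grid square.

RA94lg

Add 180° to longitude and 90° to latitude: 358.9472, 4.2828.
Field: 358.9472/20 → 17 → R, 4.2828/10 → 0 → A; chars RA.
Square: 18.9472/2 → 9, 4.2828/1 → 4; chars 94.
Subsquare: 0.9472/0.0833333 → 11 → l, 0.2828/0.0416667 → 6 → g; chars lg.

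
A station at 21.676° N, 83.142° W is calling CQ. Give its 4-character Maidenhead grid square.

EL81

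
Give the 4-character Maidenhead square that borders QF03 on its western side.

PF93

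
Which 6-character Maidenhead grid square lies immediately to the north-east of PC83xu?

Longitude subsquare x = 23; +1 → 24, wraps to 0 = a, carry into square.
Longitude square 8; +1 → 9.
Latitude subsquare u = 20; +1 → 21 = v.

PC93av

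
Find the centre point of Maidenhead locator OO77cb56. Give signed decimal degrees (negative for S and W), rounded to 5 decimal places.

57.06875, 114.21250

Field O=14, O=14: +14·20° lon, +14·10° lat → SW at lon 100°, lat 50°.
Square 7, 7: +7·2° lon, +7·1° lat → SW at lon 114°, lat 57°.
Subsquare c=2, b=1: +2·0.0833333° lon, +1·0.0416667° lat → SW at lon 114.167°, lat 57.0417°.
Extended square 5, 6: +5·0.00833333° lon, +6·0.00416667° lat → SW at lon 114.208°, lat 57.0667°.
Cell spans 0.00833333° lon × 0.00416667° lat. Centre is SW corner plus half of each.
latitude 57.06875, longitude 114.21250.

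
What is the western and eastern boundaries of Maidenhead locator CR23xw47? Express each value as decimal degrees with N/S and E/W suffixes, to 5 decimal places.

134.05000° W, 134.04167° W

Field C=2, R=17: +2·20° lon, +17·10° lat → SW at lon -140°, lat 80°.
Square 2, 3: +2·2° lon, +3·1° lat → SW at lon -136°, lat 83°.
Subsquare x=23, w=22: +23·0.0833333° lon, +22·0.0416667° lat → SW at lon -134.083°, lat 83.9167°.
Extended square 4, 7: +4·0.00833333° lon, +7·0.00416667° lat → SW at lon -134.05°, lat 83.9458°.
Cell spans 0.00833333° lon × 0.00416667° lat.
west 134.05000° W, east 134.04167° W.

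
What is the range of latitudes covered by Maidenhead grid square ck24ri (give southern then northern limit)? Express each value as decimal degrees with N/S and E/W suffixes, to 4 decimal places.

14.3333° N, 14.3750° N

Field C=2, K=10: +2·20° lon, +10·10° lat → SW at lon -140°, lat 10°.
Square 2, 4: +2·2° lon, +4·1° lat → SW at lon -136°, lat 14°.
Subsquare r=17, i=8: +17·0.0833333° lon, +8·0.0416667° lat → SW at lon -134.583°, lat 14.3333°.
Cell spans 0.0833333° lon × 0.0416667° lat.
south 14.3333° N, north 14.3750° N.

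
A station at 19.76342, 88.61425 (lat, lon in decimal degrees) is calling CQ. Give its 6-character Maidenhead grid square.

Shift to the Maidenhead origin (180°W, 90°S): lon 268.6142, lat 109.7634.
Field (20°×10°, letters A–R): 268.6142/20 → 13 → N, 109.7634/10 → 10 → K; chars NK.
Square (2°×1°, digits 0–9): 8.6142/2 → 4, 9.7634/1 → 9; chars 49.
Subsquare (5′×2.5′, letters a–x): 0.6142/0.0833333 → 7 → h, 0.7634/0.0416667 → 18 → s; chars hs.

NK49hs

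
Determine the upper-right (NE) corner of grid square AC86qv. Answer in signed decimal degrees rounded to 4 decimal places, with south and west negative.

-63.0833, -162.5833

Field A=0, C=2: +0·20° lon, +2·10° lat → SW at lon -180°, lat -70°.
Square 8, 6: +8·2° lon, +6·1° lat → SW at lon -164°, lat -64°.
Subsquare q=16, v=21: +16·0.0833333° lon, +21·0.0416667° lat → SW at lon -162.667°, lat -63.125°.
Cell spans 0.0833333° lon × 0.0416667° lat. NE corner is SW corner plus one full cell.
latitude -63.0833, longitude -162.5833.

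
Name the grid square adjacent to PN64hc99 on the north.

Latitude extended square 9; +1 → 10, wraps to 0, carry into subsquare.
Latitude subsquare c = 2; +1 → 3 = d.
The longitude characters are unchanged.

PN64hd90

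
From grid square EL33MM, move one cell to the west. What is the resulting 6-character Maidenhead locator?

EL33lm

Longitude subsquare m = 12; −1 → 11 = l.
The latitude characters are unchanged.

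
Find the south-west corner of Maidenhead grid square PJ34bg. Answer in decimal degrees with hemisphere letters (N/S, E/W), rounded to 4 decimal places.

4.2500° N, 126.0833° E

Field P=15, J=9: +15·20° lon, +9·10° lat → SW at lon 120°, lat 0°.
Square 3, 4: +3·2° lon, +4·1° lat → SW at lon 126°, lat 4°.
Subsquare b=1, g=6: +1·0.0833333° lon, +6·0.0416667° lat → SW at lon 126.083°, lat 4.25°.
latitude 4.2500° N, longitude 126.0833° E.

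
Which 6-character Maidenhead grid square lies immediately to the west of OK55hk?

OK55gk

Longitude subsquare h = 7; −1 → 6 = g.
The latitude characters are unchanged.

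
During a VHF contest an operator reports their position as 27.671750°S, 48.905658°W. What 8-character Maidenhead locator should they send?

GG52nh18

Shift to the Maidenhead origin (180°W, 90°S): lon 131.09434, lat 62.32825.
Field: 131.09434/20 → 6 → G, 62.32825/10 → 6 → G; chars GG.
Square: 11.09434/2 → 5, 2.32825/1 → 2; chars 52.
Subsquare: 1.09434/0.0833333 → 13 → n, 0.32825/0.0416667 → 7 → h; chars nh.
Extended square: 0.01101/0.00833333 → 1, 0.03658/0.00416667 → 8; chars 18.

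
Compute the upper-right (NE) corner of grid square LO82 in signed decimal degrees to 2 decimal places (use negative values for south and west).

53.00, 58.00

Field L=11, O=14: +11·20° lon, +14·10° lat → SW at lon 40°, lat 50°.
Square 8, 2: +8·2° lon, +2·1° lat → SW at lon 56°, lat 52°.
Cell spans 2° lon × 1° lat. NE corner is SW corner plus one full cell.
latitude 53.00, longitude 58.00.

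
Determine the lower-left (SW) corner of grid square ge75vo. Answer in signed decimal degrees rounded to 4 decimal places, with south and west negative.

-44.4167, -44.2500

Field G=6, E=4: +6·20° lon, +4·10° lat → SW at lon -60°, lat -50°.
Square 7, 5: +7·2° lon, +5·1° lat → SW at lon -46°, lat -45°.
Subsquare v=21, o=14: +21·0.0833333° lon, +14·0.0416667° lat → SW at lon -44.25°, lat -44.4167°.
latitude -44.4167, longitude -44.2500.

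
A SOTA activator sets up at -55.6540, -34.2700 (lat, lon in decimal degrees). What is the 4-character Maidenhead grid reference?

Offset from 180°W / 90°S: lon 145.73°, lat 34.35°.
Field: 145.73/20 → 7 → H, 34.35/10 → 3 → D; chars HD.
Square: 5.73/2 → 2, 4.35/1 → 4; chars 24.

HD24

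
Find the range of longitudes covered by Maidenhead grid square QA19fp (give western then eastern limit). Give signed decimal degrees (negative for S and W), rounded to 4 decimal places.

Field Q=16, A=0: +16·20° lon, +0·10° lat → SW at lon 140°, lat -90°.
Square 1, 9: +1·2° lon, +9·1° lat → SW at lon 142°, lat -81°.
Subsquare f=5, p=15: +5·0.0833333° lon, +15·0.0416667° lat → SW at lon 142.417°, lat -80.375°.
Cell spans 0.0833333° lon × 0.0416667° lat.
west 142.4167, east 142.5000.

142.4167, 142.5000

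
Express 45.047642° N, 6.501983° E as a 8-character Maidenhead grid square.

Shift to the Maidenhead origin (180°W, 90°S): lon 186.50198, lat 135.04764.
Field: 186.50198/20 → 9 → J, 135.04764/10 → 13 → N; chars JN.
Square: 6.50198/2 → 3, 5.04764/1 → 5; chars 35.
Subsquare: 0.50198/0.0833333 → 6 → g, 0.04764/0.0416667 → 1 → b; chars gb.
Extended square: 0.00198/0.00833333 → 0, 0.00598/0.00416667 → 1; chars 01.

JN35gb01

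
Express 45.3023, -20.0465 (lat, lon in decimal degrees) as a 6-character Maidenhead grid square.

Offset from 180°W / 90°S: lon 159.9535°, lat 135.3023°.
Field: 159.9535/20 → 7 → H, 135.3023/10 → 13 → N; chars HN.
Square: 19.9535/2 → 9, 5.3023/1 → 5; chars 95.
Subsquare: 1.9535/0.0833333 → 23 → x, 0.3023/0.0416667 → 7 → h; chars xh.

HN95xh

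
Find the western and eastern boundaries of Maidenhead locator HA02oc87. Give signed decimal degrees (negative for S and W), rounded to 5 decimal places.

Field H=7, A=0: +7·20° lon, +0·10° lat → SW at lon -40°, lat -90°.
Square 0, 2: +0·2° lon, +2·1° lat → SW at lon -40°, lat -88°.
Subsquare o=14, c=2: +14·0.0833333° lon, +2·0.0416667° lat → SW at lon -38.8333°, lat -87.9167°.
Extended square 8, 7: +8·0.00833333° lon, +7·0.00416667° lat → SW at lon -38.7667°, lat -87.8875°.
Cell spans 0.00833333° lon × 0.00416667° lat.
west -38.76667, east -38.75833.

-38.76667, -38.75833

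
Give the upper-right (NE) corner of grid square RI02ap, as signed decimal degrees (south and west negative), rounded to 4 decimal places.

-7.3333, 160.0833

Field R=17, I=8: +17·20° lon, +8·10° lat → SW at lon 160°, lat -10°.
Square 0, 2: +0·2° lon, +2·1° lat → SW at lon 160°, lat -8°.
Subsquare a=0, p=15: +0·0.0833333° lon, +15·0.0416667° lat → SW at lon 160°, lat -7.375°.
Cell spans 0.0833333° lon × 0.0416667° lat. NE corner is SW corner plus one full cell.
latitude -7.3333, longitude 160.0833.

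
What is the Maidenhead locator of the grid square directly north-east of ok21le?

OK21mf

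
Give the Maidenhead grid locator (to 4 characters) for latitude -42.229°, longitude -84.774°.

Offset from 180°W / 90°S: lon 95.23°, lat 47.77°.
Field: lon ⌊95.23/20⌋ = 4 → E; lat ⌊47.77/10⌋ = 4 → E.
Square: lon ⌊15.23/2⌋ = 7; lat ⌊7.77/1⌋ = 7.

EE77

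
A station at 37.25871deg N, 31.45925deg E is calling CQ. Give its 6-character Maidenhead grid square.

KM57rg

Add 180° to longitude and 90° to latitude: 211.4592, 127.2587.
Field (20°×10°, letters A–R): 211.4592/20 → 10 → K, 127.2587/10 → 12 → M; chars KM.
Square (2°×1°, digits 0–9): 11.4592/2 → 5, 7.2587/1 → 7; chars 57.
Subsquare (5′×2.5′, letters a–x): 1.4592/0.0833333 → 17 → r, 0.2587/0.0416667 → 6 → g; chars rg.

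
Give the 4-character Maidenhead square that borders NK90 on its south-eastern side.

Longitude square 9; +1 → 10, wraps to 0, carry into field.
Longitude field N = 13; +1 → 14 = O.
Latitude square 0; −1 → -1, wraps to 9, carry into field.
Latitude field K = 10; −1 → 9 = J.

OJ09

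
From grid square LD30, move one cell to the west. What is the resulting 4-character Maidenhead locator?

LD20

Longitude square 3; −1 → 2.
The latitude characters are unchanged.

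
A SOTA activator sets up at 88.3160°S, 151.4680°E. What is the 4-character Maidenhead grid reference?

QA51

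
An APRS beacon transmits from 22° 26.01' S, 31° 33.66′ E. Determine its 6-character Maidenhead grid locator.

KG57sn

Offset from 180°W / 90°S: lon 211.5610°, lat 67.5665°.
Field (20°×10°, letters A–R): 211.5610/20 → 10 → K, 67.5665/10 → 6 → G; chars KG.
Square (2°×1°, digits 0–9): 11.5610/2 → 5, 7.5665/1 → 7; chars 57.
Subsquare (5′×2.5′, letters a–x): 1.5610/0.0833333 → 18 → s, 0.5665/0.0416667 → 13 → n; chars sn.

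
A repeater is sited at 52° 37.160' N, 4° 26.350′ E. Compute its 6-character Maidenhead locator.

JO22fo

Offset from 180°W / 90°S: lon 184.4392°, lat 142.6193°.
Field (20°×10°, letters A–R): 184.4392/20 → 9 → J, 142.6193/10 → 14 → O; chars JO.
Square (2°×1°, digits 0–9): 4.4392/2 → 2, 2.6193/1 → 2; chars 22.
Subsquare (5′×2.5′, letters a–x): 0.4392/0.0833333 → 5 → f, 0.6193/0.0416667 → 14 → o; chars fo.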